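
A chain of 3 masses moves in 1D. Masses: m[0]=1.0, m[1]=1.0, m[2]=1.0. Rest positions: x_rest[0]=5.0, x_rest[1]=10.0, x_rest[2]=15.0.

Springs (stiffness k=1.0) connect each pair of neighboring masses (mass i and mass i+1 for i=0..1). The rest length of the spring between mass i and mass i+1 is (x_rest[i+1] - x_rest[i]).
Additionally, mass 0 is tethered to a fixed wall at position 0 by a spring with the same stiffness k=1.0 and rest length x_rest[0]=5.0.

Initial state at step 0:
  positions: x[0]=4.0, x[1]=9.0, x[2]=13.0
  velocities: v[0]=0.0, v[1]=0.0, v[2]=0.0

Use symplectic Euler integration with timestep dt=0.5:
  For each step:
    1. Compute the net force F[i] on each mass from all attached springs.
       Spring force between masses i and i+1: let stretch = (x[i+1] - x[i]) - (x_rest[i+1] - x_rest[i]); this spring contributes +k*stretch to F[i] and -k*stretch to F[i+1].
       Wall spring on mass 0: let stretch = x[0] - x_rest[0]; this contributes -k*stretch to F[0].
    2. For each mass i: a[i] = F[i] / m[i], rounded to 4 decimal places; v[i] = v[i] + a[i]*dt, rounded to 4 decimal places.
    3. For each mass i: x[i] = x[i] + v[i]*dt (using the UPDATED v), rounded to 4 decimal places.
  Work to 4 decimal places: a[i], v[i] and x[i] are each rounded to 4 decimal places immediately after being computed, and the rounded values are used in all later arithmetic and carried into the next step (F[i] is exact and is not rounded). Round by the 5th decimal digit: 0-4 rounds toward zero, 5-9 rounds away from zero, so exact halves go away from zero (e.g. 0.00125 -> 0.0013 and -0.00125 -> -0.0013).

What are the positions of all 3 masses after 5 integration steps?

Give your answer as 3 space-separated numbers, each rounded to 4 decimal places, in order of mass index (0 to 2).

Answer: 4.5078 9.6564 14.3917

Derivation:
Step 0: x=[4.0000 9.0000 13.0000] v=[0.0000 0.0000 0.0000]
Step 1: x=[4.2500 8.7500 13.2500] v=[0.5000 -0.5000 0.5000]
Step 2: x=[4.5625 8.5000 13.6250] v=[0.6250 -0.5000 0.7500]
Step 3: x=[4.7188 8.5469 13.9688] v=[0.3125 0.0938 0.6875]
Step 4: x=[4.6524 8.9923 14.2071] v=[-0.1329 0.8907 0.4766]
Step 5: x=[4.5078 9.6564 14.3917] v=[-0.2892 1.3282 0.3692]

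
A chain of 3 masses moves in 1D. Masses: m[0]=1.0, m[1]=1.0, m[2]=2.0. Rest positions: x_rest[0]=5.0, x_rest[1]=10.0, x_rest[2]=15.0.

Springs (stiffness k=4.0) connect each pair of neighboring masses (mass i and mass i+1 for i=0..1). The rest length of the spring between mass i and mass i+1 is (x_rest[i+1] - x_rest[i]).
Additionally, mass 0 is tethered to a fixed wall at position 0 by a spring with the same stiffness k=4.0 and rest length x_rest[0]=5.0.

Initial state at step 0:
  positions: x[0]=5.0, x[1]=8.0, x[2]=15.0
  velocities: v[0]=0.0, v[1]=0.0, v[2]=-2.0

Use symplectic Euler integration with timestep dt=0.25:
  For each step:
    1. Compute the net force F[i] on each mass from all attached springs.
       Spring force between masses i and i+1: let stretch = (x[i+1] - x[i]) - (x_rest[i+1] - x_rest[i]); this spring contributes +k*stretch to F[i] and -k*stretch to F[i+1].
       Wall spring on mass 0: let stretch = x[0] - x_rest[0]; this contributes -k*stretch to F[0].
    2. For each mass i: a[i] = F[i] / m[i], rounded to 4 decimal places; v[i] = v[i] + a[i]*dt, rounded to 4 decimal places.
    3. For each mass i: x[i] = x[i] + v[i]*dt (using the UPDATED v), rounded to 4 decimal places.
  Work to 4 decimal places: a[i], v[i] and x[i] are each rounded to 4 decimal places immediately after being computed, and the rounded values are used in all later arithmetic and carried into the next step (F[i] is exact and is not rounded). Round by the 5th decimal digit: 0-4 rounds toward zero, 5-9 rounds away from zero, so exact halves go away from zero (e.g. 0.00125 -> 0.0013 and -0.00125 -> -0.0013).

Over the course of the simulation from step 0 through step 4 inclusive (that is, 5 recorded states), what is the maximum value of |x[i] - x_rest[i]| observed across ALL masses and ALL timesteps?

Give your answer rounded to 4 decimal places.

Answer: 2.3208

Derivation:
Step 0: x=[5.0000 8.0000 15.0000] v=[0.0000 0.0000 -2.0000]
Step 1: x=[4.5000 9.0000 14.2500] v=[-2.0000 4.0000 -3.0000]
Step 2: x=[4.0000 10.1875 13.4688] v=[-2.0000 4.7500 -3.1250]
Step 3: x=[4.0469 10.6485 12.9024] v=[0.1875 1.8438 -2.2657]
Step 4: x=[4.7325 10.0225 12.6792] v=[2.7422 -2.5039 -0.8927]
Max displacement = 2.3208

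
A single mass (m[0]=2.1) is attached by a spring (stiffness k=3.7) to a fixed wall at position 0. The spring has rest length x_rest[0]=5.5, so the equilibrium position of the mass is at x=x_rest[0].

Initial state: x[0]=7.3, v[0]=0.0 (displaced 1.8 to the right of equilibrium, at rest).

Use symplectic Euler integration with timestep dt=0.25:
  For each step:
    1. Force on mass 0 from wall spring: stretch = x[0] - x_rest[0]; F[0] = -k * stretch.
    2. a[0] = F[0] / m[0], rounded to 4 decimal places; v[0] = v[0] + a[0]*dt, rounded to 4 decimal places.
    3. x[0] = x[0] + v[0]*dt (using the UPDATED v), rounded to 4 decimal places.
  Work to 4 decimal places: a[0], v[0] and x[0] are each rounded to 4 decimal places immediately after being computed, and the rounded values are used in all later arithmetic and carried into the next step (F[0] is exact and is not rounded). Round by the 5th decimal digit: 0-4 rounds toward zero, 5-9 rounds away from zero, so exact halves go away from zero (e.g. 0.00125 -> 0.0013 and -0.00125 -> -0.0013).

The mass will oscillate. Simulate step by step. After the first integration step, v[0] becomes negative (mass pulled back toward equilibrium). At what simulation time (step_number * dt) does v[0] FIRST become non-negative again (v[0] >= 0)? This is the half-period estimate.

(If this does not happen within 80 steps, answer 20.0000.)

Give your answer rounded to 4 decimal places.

Step 0: x=[7.3000] v=[0.0000]
Step 1: x=[7.1018] v=[-0.7929]
Step 2: x=[6.7272] v=[-1.4985]
Step 3: x=[6.2174] v=[-2.0391]
Step 4: x=[5.6286] v=[-2.3551]
Step 5: x=[5.0257] v=[-2.4118]
Step 6: x=[4.4750] v=[-2.2029]
Step 7: x=[4.0372] v=[-1.7514]
Step 8: x=[3.7604] v=[-1.1071]
Step 9: x=[3.6752] v=[-0.3409]
Step 10: x=[3.7909] v=[0.4629]
First v>=0 after going negative at step 10, time=2.5000

Answer: 2.5000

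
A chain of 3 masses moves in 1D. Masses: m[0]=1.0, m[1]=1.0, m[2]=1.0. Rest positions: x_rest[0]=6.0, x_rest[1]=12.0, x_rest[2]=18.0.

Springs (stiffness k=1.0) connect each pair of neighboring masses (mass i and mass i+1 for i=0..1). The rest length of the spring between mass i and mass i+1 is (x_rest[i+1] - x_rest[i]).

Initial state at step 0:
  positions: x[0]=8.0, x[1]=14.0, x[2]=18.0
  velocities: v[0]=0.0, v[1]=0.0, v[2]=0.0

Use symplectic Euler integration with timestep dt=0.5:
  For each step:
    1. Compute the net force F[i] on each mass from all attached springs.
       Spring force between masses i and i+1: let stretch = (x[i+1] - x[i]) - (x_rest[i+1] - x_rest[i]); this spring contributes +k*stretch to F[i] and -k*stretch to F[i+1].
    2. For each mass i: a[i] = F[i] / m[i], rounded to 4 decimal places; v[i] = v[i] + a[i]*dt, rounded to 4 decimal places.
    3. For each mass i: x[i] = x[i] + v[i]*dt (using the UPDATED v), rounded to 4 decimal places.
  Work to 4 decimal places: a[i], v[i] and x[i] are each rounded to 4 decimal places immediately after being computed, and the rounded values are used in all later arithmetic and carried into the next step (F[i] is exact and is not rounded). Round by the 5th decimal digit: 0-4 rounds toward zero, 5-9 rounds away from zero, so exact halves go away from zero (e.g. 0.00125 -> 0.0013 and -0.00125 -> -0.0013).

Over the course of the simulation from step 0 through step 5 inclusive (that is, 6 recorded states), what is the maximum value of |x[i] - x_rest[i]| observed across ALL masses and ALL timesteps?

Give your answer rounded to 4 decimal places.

Step 0: x=[8.0000 14.0000 18.0000] v=[0.0000 0.0000 0.0000]
Step 1: x=[8.0000 13.5000 18.5000] v=[0.0000 -1.0000 1.0000]
Step 2: x=[7.8750 12.8750 19.2500] v=[-0.2500 -1.2500 1.5000]
Step 3: x=[7.5000 12.5938 19.9063] v=[-0.7500 -0.5625 1.3125]
Step 4: x=[6.8985 12.8673 20.2345] v=[-1.2031 0.5469 0.6563]
Step 5: x=[6.2892 13.4904 20.2209] v=[-1.2187 1.2461 -0.0273]
Max displacement = 2.2345

Answer: 2.2345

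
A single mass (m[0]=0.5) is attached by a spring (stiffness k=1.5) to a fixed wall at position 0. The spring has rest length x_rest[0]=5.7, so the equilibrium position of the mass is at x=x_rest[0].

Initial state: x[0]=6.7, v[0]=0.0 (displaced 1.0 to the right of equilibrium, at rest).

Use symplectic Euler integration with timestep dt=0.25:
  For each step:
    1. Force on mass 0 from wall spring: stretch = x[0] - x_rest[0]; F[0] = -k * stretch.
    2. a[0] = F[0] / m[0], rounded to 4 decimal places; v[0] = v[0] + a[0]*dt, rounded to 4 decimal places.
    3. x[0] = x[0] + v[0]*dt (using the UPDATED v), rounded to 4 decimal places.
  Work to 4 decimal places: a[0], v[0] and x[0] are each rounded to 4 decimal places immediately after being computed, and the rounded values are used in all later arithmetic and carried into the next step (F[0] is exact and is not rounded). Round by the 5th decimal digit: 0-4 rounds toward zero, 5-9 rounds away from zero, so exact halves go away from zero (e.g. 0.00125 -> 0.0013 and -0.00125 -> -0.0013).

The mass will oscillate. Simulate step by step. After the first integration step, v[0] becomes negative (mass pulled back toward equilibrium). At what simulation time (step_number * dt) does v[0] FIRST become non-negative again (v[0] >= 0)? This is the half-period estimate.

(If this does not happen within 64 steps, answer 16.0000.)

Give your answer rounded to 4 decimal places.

Step 0: x=[6.7000] v=[0.0000]
Step 1: x=[6.5125] v=[-0.7500]
Step 2: x=[6.1727] v=[-1.3594]
Step 3: x=[5.7442] v=[-1.7139]
Step 4: x=[5.3074] v=[-1.7471]
Step 5: x=[4.9442] v=[-1.4527]
Step 6: x=[4.7227] v=[-0.8859]
Step 7: x=[4.6845] v=[-0.1529]
Step 8: x=[4.8367] v=[0.6087]
First v>=0 after going negative at step 8, time=2.0000

Answer: 2.0000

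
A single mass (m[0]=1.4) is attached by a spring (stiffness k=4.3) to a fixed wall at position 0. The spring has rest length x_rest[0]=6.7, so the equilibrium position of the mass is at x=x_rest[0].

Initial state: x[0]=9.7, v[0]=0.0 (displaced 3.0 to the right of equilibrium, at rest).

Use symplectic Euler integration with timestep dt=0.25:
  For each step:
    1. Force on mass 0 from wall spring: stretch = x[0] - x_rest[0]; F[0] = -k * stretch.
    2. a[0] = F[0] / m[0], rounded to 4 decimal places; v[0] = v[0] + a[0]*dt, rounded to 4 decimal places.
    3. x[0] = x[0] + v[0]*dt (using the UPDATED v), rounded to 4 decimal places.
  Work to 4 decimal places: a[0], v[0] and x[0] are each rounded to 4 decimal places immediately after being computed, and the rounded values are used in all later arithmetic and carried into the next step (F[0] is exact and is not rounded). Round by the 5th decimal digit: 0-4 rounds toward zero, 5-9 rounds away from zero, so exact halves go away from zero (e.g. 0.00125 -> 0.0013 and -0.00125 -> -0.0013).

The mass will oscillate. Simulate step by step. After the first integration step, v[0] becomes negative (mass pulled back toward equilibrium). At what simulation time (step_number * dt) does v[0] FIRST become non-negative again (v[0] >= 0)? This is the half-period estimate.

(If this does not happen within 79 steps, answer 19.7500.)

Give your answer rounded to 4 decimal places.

Answer: 2.0000

Derivation:
Step 0: x=[9.7000] v=[0.0000]
Step 1: x=[9.1241] v=[-2.3036]
Step 2: x=[8.0829] v=[-4.1650]
Step 3: x=[6.7762] v=[-5.2269]
Step 4: x=[5.4549] v=[-5.2854]
Step 5: x=[4.3726] v=[-4.3294]
Step 6: x=[3.7370] v=[-2.5423]
Step 7: x=[3.6702] v=[-0.2672]
Step 8: x=[4.1850] v=[2.0593]
First v>=0 after going negative at step 8, time=2.0000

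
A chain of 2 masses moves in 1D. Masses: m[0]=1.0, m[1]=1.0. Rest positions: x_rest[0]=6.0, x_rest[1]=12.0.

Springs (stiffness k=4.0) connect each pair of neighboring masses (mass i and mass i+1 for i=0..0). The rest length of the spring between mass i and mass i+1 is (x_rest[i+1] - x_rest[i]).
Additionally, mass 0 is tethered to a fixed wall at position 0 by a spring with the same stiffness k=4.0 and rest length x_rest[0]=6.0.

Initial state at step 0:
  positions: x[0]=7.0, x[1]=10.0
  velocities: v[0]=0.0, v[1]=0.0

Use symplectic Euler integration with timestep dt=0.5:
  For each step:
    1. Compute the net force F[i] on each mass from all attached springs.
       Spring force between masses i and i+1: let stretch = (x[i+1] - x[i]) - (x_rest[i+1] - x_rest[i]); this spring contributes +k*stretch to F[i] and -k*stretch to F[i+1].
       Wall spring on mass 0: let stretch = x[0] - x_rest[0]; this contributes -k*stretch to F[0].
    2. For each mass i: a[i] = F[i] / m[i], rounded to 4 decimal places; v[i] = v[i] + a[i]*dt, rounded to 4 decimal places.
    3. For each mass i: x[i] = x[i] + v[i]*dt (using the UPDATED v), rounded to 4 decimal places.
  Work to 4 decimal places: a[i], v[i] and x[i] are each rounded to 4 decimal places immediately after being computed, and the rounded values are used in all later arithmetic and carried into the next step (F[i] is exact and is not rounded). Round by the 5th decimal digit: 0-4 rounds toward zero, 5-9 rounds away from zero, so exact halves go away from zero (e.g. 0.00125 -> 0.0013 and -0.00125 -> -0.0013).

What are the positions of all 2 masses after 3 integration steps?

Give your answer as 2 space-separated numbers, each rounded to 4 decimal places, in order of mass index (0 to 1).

Step 0: x=[7.0000 10.0000] v=[0.0000 0.0000]
Step 1: x=[3.0000 13.0000] v=[-8.0000 6.0000]
Step 2: x=[6.0000 12.0000] v=[6.0000 -2.0000]
Step 3: x=[9.0000 11.0000] v=[6.0000 -2.0000]

Answer: 9.0000 11.0000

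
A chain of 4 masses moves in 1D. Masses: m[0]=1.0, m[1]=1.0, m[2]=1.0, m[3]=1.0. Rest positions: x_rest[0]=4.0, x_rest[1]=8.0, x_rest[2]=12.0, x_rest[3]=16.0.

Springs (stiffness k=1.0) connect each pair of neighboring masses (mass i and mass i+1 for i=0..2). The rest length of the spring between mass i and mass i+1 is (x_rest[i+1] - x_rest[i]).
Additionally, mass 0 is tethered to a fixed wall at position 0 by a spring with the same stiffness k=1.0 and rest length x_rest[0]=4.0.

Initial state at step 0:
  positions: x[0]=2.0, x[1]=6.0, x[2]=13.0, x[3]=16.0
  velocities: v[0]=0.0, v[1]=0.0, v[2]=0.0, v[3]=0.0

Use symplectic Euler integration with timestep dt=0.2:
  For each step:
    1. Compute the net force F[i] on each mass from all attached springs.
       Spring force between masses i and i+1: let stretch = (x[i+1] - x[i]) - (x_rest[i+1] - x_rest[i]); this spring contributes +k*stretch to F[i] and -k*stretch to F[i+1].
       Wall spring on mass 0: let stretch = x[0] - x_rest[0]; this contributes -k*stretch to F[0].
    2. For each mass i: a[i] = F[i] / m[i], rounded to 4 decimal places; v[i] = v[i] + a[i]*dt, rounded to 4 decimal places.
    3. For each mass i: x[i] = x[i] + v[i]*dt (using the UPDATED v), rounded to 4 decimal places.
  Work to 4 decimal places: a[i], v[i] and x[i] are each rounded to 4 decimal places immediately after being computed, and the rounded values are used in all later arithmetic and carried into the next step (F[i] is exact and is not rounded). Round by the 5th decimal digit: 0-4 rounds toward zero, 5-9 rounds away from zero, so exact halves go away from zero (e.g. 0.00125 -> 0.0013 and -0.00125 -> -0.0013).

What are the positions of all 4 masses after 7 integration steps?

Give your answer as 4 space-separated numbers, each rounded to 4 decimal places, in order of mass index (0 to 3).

Answer: 3.9731 8.0714 10.4893 16.3187

Derivation:
Step 0: x=[2.0000 6.0000 13.0000 16.0000] v=[0.0000 0.0000 0.0000 0.0000]
Step 1: x=[2.0800 6.1200 12.8400 16.0400] v=[0.4000 0.6000 -0.8000 0.2000]
Step 2: x=[2.2384 6.3472 12.5392 16.1120] v=[0.7920 1.1360 -1.5040 0.3600]
Step 3: x=[2.4716 6.6577 12.1336 16.2011] v=[1.1661 1.5526 -2.0278 0.4454]
Step 4: x=[2.7734 7.0198 11.6717 16.2875] v=[1.5090 1.8106 -2.3095 0.4319]
Step 5: x=[3.1341 7.3981 11.2084 16.3492] v=[1.8036 1.8917 -2.3167 0.3087]
Step 6: x=[3.5400 7.7583 10.7983 16.3653] v=[2.0296 1.8010 -2.0506 0.0805]
Step 7: x=[3.9731 8.0714 10.4893 16.3187] v=[2.1653 1.5653 -1.5452 -0.2329]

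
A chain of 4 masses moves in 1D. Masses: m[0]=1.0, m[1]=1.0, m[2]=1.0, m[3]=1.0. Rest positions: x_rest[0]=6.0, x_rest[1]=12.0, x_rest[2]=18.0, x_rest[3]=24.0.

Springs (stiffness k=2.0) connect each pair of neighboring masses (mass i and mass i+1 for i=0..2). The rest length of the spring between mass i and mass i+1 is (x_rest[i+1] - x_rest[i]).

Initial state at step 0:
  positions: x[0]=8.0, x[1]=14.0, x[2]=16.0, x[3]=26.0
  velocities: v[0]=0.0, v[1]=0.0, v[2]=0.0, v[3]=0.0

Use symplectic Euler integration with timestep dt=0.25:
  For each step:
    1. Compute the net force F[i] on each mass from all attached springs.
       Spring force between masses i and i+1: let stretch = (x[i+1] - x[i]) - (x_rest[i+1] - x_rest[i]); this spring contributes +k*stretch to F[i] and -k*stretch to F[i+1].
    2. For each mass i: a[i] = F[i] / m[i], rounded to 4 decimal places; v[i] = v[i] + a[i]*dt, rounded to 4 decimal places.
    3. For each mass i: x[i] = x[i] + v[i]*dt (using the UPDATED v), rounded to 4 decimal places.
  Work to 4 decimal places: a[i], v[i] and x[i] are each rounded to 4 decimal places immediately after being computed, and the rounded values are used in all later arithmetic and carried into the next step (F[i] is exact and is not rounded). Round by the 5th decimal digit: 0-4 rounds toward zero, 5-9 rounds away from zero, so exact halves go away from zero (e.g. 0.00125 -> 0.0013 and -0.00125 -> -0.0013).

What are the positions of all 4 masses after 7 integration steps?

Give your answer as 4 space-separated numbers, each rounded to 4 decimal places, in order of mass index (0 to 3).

Step 0: x=[8.0000 14.0000 16.0000 26.0000] v=[0.0000 0.0000 0.0000 0.0000]
Step 1: x=[8.0000 13.5000 17.0000 25.5000] v=[0.0000 -2.0000 4.0000 -2.0000]
Step 2: x=[7.9375 12.7500 18.6250 24.6875] v=[-0.2500 -3.0000 6.5000 -3.2500]
Step 3: x=[7.7266 12.1328 20.2735 23.8672] v=[-0.8438 -2.4688 6.5938 -3.2813]
Step 4: x=[7.3164 11.9824 21.3536 23.3477] v=[-1.6407 -0.6016 4.3203 -2.0782]
Step 5: x=[6.7395 12.4202 21.5116 23.3289] v=[-2.3077 1.7510 0.6318 -0.0753]
Step 6: x=[6.1227 13.2843 20.7603 23.8329] v=[-2.4674 3.4564 -3.0053 2.0161]
Step 7: x=[5.6511 14.1877 19.4586 24.7029] v=[-1.8866 3.6136 -5.2070 3.4798]

Answer: 5.6511 14.1877 19.4586 24.7029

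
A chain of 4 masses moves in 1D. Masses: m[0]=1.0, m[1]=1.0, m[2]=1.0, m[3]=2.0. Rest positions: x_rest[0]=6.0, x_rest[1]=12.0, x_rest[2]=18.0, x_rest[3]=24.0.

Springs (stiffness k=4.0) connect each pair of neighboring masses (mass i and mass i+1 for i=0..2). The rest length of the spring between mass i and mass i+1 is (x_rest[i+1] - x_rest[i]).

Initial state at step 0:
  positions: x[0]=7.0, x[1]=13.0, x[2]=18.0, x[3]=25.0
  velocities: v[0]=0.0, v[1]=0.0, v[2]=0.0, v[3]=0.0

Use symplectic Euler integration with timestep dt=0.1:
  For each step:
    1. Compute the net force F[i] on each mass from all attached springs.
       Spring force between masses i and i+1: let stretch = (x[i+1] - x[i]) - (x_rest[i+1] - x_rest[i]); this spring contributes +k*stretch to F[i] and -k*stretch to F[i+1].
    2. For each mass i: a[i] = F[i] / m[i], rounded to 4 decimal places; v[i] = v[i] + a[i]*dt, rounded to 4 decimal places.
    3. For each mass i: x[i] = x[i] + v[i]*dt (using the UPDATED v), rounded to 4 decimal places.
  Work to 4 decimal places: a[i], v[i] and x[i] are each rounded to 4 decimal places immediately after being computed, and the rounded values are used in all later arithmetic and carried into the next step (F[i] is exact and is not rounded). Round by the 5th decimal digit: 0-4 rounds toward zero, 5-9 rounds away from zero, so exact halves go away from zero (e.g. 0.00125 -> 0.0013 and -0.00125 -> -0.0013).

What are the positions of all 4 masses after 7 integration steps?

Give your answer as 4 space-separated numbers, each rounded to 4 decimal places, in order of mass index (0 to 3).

Answer: 6.8578 12.5117 19.3294 24.6506

Derivation:
Step 0: x=[7.0000 13.0000 18.0000 25.0000] v=[0.0000 0.0000 0.0000 0.0000]
Step 1: x=[7.0000 12.9600 18.0800 24.9800] v=[0.0000 -0.4000 0.8000 -0.2000]
Step 2: x=[6.9984 12.8864 18.2312 24.9420] v=[-0.0160 -0.7360 1.5120 -0.3800]
Step 3: x=[6.9923 12.7911 18.4370 24.8898] v=[-0.0608 -0.9533 2.0584 -0.5222]
Step 4: x=[6.9782 12.6897 18.6751 24.8285] v=[-0.1413 -1.0145 2.3812 -0.6128]
Step 5: x=[6.9525 12.5992 18.9199 24.7642] v=[-0.2567 -0.9049 2.4484 -0.6435]
Step 6: x=[6.9127 12.5357 19.1457 24.7030] v=[-0.3980 -0.6353 2.2578 -0.6124]
Step 7: x=[6.8578 12.5117 19.3294 24.6506] v=[-0.5488 -0.2405 1.8367 -0.5239]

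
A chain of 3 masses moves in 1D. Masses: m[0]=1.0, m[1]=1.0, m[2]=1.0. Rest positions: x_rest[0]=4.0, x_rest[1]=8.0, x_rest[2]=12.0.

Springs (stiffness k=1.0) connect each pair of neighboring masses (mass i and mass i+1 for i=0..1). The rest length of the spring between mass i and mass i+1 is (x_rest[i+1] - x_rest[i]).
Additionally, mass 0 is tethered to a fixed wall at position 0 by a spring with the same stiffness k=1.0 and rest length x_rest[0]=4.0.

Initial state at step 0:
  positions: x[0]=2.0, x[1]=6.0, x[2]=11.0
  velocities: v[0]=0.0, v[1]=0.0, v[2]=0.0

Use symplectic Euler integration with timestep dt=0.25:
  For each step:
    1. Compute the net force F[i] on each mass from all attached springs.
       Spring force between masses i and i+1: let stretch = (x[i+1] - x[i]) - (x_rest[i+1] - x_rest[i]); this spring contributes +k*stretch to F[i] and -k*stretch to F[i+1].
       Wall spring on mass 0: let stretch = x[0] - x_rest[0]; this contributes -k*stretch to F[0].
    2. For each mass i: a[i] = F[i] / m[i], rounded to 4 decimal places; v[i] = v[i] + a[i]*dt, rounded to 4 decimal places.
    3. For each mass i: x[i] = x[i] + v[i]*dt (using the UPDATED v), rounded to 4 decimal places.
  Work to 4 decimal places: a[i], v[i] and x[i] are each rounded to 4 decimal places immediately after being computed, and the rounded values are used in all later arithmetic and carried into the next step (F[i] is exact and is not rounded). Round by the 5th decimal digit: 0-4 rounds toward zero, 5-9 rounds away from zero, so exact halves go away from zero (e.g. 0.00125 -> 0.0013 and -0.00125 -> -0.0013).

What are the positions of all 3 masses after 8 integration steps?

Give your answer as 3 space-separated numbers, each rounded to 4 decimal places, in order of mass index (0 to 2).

Step 0: x=[2.0000 6.0000 11.0000] v=[0.0000 0.0000 0.0000]
Step 1: x=[2.1250 6.0625 10.9375] v=[0.5000 0.2500 -0.2500]
Step 2: x=[2.3633 6.1836 10.8203] v=[0.9531 0.4844 -0.4688]
Step 3: x=[2.6927 6.3557 10.6633] v=[1.3174 0.6885 -0.6280]
Step 4: x=[3.0827 6.5681 10.4871] v=[1.5600 0.8497 -0.7049]
Step 5: x=[3.4979 6.8076 10.3159] v=[1.6607 0.9581 -0.6847]
Step 6: x=[3.9013 7.0596 10.1755] v=[1.6137 1.0078 -0.5618]
Step 7: x=[4.2583 7.3089 10.0903] v=[1.4280 0.9972 -0.3408]
Step 8: x=[4.5398 7.5414 10.0813] v=[1.1261 0.9299 -0.0362]

Answer: 4.5398 7.5414 10.0813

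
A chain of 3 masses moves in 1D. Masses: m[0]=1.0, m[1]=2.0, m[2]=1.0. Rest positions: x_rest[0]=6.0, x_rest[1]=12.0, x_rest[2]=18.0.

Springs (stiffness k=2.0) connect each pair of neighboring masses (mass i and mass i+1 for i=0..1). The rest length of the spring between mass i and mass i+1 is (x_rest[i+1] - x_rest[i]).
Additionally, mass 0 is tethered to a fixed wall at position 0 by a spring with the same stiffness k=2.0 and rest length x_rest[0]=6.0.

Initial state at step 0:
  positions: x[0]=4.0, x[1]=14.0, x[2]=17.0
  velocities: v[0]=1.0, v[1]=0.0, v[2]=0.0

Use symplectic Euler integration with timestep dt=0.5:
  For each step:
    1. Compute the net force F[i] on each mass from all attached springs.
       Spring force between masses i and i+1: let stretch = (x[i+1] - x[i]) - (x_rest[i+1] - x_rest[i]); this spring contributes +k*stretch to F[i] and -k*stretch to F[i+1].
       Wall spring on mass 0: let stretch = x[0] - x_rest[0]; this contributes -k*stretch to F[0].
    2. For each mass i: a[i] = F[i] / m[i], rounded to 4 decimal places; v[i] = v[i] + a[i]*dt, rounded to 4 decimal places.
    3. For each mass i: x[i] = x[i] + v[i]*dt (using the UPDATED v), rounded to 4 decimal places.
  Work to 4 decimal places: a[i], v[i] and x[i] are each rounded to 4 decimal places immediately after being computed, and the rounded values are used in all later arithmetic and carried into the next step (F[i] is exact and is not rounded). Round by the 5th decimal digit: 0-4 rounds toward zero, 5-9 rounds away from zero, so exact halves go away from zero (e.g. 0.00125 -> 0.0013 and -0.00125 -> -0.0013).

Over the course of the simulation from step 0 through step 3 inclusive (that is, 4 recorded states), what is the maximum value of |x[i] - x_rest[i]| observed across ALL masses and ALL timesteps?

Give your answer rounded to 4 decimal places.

Step 0: x=[4.0000 14.0000 17.0000] v=[1.0000 0.0000 0.0000]
Step 1: x=[7.5000 12.2500 18.5000] v=[7.0000 -3.5000 3.0000]
Step 2: x=[9.6250 10.8750 19.8750] v=[4.2500 -2.7500 2.7500]
Step 3: x=[7.5625 11.4375 19.7500] v=[-4.1250 1.1250 -0.2500]
Max displacement = 3.6250

Answer: 3.6250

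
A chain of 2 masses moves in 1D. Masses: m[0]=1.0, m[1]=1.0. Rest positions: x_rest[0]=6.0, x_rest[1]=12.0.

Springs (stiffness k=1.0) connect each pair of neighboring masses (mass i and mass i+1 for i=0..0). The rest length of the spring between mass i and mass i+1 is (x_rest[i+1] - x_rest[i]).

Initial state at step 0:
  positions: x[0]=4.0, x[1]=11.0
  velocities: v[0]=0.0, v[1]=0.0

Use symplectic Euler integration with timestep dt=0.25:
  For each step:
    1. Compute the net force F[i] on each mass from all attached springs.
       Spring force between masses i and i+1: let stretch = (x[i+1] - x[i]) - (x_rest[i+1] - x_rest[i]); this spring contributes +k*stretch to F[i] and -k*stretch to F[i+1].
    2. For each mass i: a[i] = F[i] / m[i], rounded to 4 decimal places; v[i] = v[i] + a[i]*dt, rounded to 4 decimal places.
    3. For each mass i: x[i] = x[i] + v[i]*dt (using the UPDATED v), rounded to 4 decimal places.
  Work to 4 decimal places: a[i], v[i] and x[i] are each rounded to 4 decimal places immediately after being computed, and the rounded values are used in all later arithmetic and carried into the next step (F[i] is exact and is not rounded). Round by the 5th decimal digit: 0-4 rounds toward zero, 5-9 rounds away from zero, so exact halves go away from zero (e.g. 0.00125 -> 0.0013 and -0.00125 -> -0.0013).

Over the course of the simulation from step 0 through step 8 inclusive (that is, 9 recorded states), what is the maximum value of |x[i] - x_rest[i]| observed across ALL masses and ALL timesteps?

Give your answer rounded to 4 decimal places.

Answer: 2.0042

Derivation:
Step 0: x=[4.0000 11.0000] v=[0.0000 0.0000]
Step 1: x=[4.0625 10.9375] v=[0.2500 -0.2500]
Step 2: x=[4.1797 10.8203] v=[0.4688 -0.4688]
Step 3: x=[4.3370 10.6631] v=[0.6290 -0.6290]
Step 4: x=[4.5146 10.4855] v=[0.7105 -0.7105]
Step 5: x=[4.6904 10.3097] v=[0.7032 -0.7032]
Step 6: x=[4.8424 10.1577] v=[0.6080 -0.6080]
Step 7: x=[4.9516 10.0485] v=[0.4368 -0.4368]
Step 8: x=[5.0044 9.9958] v=[0.2110 -0.2110]
Max displacement = 2.0042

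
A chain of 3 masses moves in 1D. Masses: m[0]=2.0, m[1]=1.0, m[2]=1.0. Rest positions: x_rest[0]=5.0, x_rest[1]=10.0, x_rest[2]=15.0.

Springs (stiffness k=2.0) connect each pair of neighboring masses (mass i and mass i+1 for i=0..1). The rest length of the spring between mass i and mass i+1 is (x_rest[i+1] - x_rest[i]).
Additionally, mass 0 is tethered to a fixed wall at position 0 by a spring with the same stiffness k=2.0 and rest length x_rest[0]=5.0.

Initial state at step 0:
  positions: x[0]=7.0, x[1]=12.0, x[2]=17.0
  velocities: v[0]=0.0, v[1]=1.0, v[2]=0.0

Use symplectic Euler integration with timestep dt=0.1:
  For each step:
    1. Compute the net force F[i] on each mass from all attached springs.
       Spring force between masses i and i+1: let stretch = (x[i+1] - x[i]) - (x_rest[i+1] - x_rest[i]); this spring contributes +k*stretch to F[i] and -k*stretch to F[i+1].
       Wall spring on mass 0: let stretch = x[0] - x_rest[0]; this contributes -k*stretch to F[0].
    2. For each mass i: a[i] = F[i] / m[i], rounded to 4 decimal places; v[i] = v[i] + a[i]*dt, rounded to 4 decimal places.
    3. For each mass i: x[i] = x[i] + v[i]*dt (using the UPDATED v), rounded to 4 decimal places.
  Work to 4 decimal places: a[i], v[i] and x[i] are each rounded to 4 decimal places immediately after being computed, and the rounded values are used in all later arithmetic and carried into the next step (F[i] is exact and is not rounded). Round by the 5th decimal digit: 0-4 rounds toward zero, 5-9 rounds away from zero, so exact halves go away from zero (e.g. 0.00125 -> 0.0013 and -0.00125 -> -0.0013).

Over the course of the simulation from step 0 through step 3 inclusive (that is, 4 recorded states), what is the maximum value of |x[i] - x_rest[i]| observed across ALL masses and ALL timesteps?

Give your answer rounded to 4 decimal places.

Answer: 2.2822

Derivation:
Step 0: x=[7.0000 12.0000 17.0000] v=[0.0000 1.0000 0.0000]
Step 1: x=[6.9800 12.1000 17.0000] v=[-0.2000 1.0000 0.0000]
Step 2: x=[6.9414 12.1956 17.0020] v=[-0.3860 0.9560 0.0200]
Step 3: x=[6.8859 12.2822 17.0079] v=[-0.5547 0.8664 0.0587]
Max displacement = 2.2822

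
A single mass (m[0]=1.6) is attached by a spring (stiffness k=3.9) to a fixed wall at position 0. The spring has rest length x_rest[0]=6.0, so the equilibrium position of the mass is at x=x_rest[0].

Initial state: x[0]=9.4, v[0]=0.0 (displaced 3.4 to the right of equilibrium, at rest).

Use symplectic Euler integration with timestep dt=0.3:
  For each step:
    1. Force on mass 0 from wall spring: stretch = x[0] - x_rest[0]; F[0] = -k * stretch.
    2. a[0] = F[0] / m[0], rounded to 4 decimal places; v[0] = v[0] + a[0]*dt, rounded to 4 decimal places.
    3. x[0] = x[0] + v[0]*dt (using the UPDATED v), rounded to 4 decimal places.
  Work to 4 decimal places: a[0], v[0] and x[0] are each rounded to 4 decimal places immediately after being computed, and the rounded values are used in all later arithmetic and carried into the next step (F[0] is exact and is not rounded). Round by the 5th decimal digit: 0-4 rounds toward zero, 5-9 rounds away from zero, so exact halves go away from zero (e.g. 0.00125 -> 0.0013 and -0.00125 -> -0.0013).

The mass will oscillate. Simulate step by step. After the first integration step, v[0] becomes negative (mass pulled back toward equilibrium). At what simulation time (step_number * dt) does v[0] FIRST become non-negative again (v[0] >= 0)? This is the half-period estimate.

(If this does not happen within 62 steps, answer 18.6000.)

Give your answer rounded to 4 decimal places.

Step 0: x=[9.4000] v=[0.0000]
Step 1: x=[8.6541] v=[-2.4863]
Step 2: x=[7.3260] v=[-4.4271]
Step 3: x=[5.7070] v=[-5.3967]
Step 4: x=[4.1523] v=[-5.1824]
Step 5: x=[3.0029] v=[-3.8313]
Step 6: x=[2.5110] v=[-1.6397]
Step 7: x=[2.7845] v=[0.9116]
First v>=0 after going negative at step 7, time=2.1000

Answer: 2.1000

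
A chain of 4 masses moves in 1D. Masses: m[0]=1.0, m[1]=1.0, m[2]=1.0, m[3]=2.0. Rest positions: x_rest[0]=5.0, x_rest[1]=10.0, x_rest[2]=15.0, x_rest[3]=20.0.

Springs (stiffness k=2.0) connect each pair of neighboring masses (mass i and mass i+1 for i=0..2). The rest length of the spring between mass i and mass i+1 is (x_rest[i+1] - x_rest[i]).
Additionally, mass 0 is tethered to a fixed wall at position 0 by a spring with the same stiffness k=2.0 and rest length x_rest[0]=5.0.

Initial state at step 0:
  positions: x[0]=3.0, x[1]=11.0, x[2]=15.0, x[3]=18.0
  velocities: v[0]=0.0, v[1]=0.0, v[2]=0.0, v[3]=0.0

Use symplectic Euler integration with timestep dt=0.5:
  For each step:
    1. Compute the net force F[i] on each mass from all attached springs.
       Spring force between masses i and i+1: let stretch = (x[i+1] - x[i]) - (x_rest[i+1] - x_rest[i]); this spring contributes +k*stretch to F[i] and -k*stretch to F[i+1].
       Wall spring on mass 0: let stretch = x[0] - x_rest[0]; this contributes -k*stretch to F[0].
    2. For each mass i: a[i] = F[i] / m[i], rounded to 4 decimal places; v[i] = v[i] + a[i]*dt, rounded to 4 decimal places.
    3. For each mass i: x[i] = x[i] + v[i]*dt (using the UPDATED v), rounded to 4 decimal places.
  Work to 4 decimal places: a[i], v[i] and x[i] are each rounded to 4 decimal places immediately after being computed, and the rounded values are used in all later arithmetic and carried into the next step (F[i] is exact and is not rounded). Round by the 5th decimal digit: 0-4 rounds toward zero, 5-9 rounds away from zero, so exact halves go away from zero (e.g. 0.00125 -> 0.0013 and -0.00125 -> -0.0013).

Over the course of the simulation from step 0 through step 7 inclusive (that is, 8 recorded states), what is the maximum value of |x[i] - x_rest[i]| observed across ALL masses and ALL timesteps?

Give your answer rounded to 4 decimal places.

Answer: 2.6250

Derivation:
Step 0: x=[3.0000 11.0000 15.0000 18.0000] v=[0.0000 0.0000 0.0000 0.0000]
Step 1: x=[5.5000 9.0000 14.5000 18.5000] v=[5.0000 -4.0000 -1.0000 1.0000]
Step 2: x=[7.0000 8.0000 13.2500 19.2500] v=[3.0000 -2.0000 -2.5000 1.5000]
Step 3: x=[5.5000 9.1250 12.3750 19.7500] v=[-3.0000 2.2500 -1.7500 1.0000]
Step 4: x=[3.0625 10.0625 13.5625 19.6563] v=[-4.8750 1.8750 2.3750 -0.1875]
Step 5: x=[2.5938 9.2500 16.0469 19.2891] v=[-0.9375 -1.6250 4.9688 -0.7344]
Step 6: x=[4.1563 8.5079 16.7540 19.3614] v=[3.1249 -1.4843 1.4141 0.1445]
Step 7: x=[5.8164 9.7130 14.6417 20.0318] v=[3.3202 2.4102 -4.2246 1.3408]
Max displacement = 2.6250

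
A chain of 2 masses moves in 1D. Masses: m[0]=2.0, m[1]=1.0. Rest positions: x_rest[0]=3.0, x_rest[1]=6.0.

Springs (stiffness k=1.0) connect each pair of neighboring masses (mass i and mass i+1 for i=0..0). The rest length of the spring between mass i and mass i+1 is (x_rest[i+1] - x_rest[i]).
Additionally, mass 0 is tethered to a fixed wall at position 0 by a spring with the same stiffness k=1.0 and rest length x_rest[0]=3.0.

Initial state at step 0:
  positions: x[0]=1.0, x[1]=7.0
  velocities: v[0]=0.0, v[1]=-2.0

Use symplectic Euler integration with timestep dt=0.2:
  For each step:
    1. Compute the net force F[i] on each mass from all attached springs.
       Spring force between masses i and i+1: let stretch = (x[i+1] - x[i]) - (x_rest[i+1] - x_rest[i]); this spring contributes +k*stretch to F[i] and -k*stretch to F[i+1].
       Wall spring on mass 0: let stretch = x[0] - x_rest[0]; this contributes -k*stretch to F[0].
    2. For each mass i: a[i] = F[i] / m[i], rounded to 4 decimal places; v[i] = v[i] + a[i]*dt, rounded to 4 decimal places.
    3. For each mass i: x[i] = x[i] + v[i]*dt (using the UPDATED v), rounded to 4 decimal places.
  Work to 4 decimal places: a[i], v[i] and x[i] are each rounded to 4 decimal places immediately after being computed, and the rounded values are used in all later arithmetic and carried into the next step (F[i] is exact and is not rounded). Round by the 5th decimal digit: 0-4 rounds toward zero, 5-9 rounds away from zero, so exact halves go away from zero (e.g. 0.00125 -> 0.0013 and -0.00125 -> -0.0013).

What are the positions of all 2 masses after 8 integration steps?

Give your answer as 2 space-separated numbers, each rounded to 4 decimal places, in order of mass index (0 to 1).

Answer: 2.9167 2.1892

Derivation:
Step 0: x=[1.0000 7.0000] v=[0.0000 -2.0000]
Step 1: x=[1.1000 6.4800] v=[0.5000 -2.6000]
Step 2: x=[1.2856 5.8648] v=[0.9280 -3.0760]
Step 3: x=[1.5371 5.1864] v=[1.2574 -3.3918]
Step 4: x=[1.8308 4.4821] v=[1.4686 -3.5217]
Step 5: x=[2.1409 3.7917] v=[1.5507 -3.4520]
Step 6: x=[2.4412 3.1553] v=[1.5017 -3.1822]
Step 7: x=[2.7070 2.6103] v=[1.3290 -2.7250]
Step 8: x=[2.9167 2.1892] v=[1.0486 -2.1057]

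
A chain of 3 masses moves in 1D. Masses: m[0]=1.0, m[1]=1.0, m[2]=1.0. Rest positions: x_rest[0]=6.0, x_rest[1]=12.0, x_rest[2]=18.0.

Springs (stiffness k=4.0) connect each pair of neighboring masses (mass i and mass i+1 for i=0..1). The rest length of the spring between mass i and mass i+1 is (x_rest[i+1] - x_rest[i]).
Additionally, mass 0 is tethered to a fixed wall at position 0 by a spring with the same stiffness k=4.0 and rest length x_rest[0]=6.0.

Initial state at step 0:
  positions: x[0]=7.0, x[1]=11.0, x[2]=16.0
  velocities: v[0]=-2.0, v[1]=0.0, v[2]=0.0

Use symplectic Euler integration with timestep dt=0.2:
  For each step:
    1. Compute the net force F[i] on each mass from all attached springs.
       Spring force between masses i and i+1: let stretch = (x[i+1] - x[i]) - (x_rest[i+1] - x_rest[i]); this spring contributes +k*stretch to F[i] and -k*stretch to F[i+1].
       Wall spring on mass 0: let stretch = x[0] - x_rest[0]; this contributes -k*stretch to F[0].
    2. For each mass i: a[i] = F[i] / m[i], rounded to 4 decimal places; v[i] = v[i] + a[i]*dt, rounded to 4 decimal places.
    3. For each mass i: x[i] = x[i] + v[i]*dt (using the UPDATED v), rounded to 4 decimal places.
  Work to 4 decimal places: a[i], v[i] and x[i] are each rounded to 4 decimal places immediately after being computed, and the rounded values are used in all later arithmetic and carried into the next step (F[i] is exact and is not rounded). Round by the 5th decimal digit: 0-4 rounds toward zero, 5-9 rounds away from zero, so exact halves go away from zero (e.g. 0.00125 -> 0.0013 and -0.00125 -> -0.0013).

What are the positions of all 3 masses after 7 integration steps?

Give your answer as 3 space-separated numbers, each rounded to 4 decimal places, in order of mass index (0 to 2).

Answer: 5.3333 10.3688 18.1043

Derivation:
Step 0: x=[7.0000 11.0000 16.0000] v=[-2.0000 0.0000 0.0000]
Step 1: x=[6.1200 11.1600 16.1600] v=[-4.4000 0.8000 0.8000]
Step 2: x=[5.0672 11.3136 16.4800] v=[-5.2640 0.7680 1.6000]
Step 3: x=[4.2031 11.2944 16.9334] v=[-4.3206 -0.0960 2.2669]
Step 4: x=[3.8011 11.0428 17.4445] v=[-2.0100 -1.2578 2.5557]
Step 5: x=[3.9496 10.6568 17.8914] v=[0.7425 -1.9298 2.2343]
Step 6: x=[4.5393 10.3552 18.1407] v=[2.9486 -1.5079 1.2466]
Step 7: x=[5.3333 10.3688 18.1043] v=[3.9699 0.0678 -0.1818]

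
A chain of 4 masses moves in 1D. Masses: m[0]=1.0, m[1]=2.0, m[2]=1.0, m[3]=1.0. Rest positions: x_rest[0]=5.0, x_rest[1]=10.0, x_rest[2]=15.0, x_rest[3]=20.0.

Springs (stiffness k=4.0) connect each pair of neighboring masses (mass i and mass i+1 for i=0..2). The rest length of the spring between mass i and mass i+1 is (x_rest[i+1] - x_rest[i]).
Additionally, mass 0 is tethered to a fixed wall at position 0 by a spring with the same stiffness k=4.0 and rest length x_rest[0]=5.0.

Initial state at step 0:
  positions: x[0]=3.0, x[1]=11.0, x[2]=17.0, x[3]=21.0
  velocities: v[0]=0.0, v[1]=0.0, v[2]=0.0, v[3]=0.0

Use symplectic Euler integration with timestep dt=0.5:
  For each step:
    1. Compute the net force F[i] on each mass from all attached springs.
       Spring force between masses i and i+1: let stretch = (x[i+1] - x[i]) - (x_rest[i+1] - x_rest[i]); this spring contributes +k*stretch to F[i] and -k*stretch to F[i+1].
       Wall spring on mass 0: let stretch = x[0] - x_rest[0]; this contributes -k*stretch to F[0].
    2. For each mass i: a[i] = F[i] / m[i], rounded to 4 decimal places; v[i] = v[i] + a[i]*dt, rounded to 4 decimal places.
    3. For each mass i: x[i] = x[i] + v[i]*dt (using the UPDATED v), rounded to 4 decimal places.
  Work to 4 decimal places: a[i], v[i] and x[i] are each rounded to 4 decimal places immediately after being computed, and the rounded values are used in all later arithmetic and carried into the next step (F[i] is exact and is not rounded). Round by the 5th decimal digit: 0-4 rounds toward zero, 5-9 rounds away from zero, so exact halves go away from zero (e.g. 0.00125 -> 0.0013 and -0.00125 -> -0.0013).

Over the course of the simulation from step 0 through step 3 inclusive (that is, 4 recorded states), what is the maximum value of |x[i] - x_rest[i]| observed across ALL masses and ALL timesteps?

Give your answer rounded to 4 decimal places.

Step 0: x=[3.0000 11.0000 17.0000 21.0000] v=[0.0000 0.0000 0.0000 0.0000]
Step 1: x=[8.0000 10.0000 15.0000 22.0000] v=[10.0000 -2.0000 -4.0000 2.0000]
Step 2: x=[7.0000 10.5000 15.0000 21.0000] v=[-2.0000 1.0000 0.0000 -2.0000]
Step 3: x=[2.5000 11.5000 16.5000 19.0000] v=[-9.0000 2.0000 3.0000 -4.0000]
Max displacement = 3.0000

Answer: 3.0000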